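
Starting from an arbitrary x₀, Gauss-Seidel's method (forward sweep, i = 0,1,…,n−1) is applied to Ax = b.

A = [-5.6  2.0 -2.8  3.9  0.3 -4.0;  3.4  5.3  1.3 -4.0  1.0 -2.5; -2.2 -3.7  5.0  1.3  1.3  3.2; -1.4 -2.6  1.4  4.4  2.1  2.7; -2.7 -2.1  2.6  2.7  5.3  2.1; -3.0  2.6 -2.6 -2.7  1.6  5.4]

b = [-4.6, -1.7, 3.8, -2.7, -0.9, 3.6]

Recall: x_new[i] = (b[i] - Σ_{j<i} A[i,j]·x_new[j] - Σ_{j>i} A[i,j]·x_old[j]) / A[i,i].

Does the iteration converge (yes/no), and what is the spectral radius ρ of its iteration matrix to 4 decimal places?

no, ρ = 1.3290

Let D = diag(-5.6, 5.3, 5, 4.4, 5.3, 5.4); L, U the strict triangles.
GS T = -(D+L)⁻¹U: row 0 first, T[0,2] = -(-2.8)/(-5.6) = -0.5000; later rows by forward substitution.
  T[0,:] = [+0.0000  +0.3571  -0.5000  +0.6964  +0.0536  -0.7143]
  T[1,:] = [+0.0000  -0.2291  +0.0755  +0.3080  -0.2230  +0.9299]
  T[2,:] = [+0.0000  -0.0124  -0.1642  +0.2743  -0.4015  -0.2661]
  T[3,:] = [+0.0000  -0.0178  -0.0623  +0.3163  -0.4643  -0.2067]
  T[4,:] = [+0.0000  +0.1063  -0.1126  +0.1811  +0.3724  -0.1558]
  T[5,:] = [+0.0000  +0.2624  -0.3909  +0.4752  -0.3986  -1.0299]
moduli |λ_i(T)| = 1.3290, 0.4190, 0.4190, 0.1191, 0.0861, 0.0000.
ρ = 1.3290; 1.3290 > 1 ⇒ diverges.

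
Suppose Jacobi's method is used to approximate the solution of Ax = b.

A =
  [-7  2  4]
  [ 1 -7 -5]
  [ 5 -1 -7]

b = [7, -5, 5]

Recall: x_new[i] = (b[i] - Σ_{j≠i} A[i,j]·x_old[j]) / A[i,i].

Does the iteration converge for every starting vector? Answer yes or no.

Write A = D+L+U with D = diag(-7, -7, -7).
T_J = -D⁻¹(L+U): T[0,2] = -(4)/(-7) = +0.5714; T[0,0] = 0.
  T[0,:] = [+0.0000, +0.2857, +0.5714]
  T[1,:] = [+0.1429, +0.0000, -0.7143]
  T[2,:] = [+0.7143, -0.1429, +0.0000]
eigenvalue magnitudes: 0.8571, 0.4286, 0.4286.
ρ = 0.8571; 0.8571 < 1: convergent.

yes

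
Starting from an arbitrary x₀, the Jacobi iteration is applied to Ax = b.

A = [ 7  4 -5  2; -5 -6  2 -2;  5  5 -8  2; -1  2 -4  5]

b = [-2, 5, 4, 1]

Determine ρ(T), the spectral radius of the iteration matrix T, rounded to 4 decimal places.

1.4350

A = D + L + U where D = diag(7, -6, -8, 5).
Jacobi: T = -D⁻¹(L+U), T[0,1] = -(4)/(7) = -0.5714; T[0,0] = 0.
  T[0,:] = [+0.0000  -0.5714  +0.7143  -0.2857]
  T[1,:] = [-0.8333  +0.0000  +0.3333  -0.3333]
  T[2,:] = [+0.6250  +0.6250  +0.0000  +0.2500]
  T[3,:] = [+0.2000  -0.4000  +0.8000  +0.0000]
|roots of det(T-λI)|: 1.4350, 0.6388, 0.6388, 0.1972.
ρ = 1.4350; 1.4350 > 1, so it fails to converge.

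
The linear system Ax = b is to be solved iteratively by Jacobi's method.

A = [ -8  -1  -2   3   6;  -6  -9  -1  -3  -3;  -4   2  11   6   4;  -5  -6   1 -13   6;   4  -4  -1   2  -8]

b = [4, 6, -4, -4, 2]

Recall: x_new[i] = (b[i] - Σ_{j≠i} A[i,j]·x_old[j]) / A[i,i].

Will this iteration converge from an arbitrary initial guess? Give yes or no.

A = D + L + U where D = diag(-8, -9, 11, -13, -8).
Jacobi: T = -D⁻¹(L+U), T[2,0] = -(-4)/(11) = +0.3636; T[2,2] = 0.
  T[0,:] = [+0.0000, -0.1250, -0.2500, +0.3750, +0.7500]
  T[1,:] = [-0.6667, +0.0000, -0.1111, -0.3333, -0.3333]
  T[2,:] = [+0.3636, -0.1818, +0.0000, -0.5455, -0.3636]
  T[3,:] = [-0.3846, -0.4615, +0.0769, +0.0000, +0.4615]
  T[4,:] = [+0.5000, -0.5000, -0.1250, +0.2500, +0.0000]
|λ(T)| sorted: 1.1205, 0.6075, 0.6075, 0.4467, 0.4467.
ρ(T) = max|λ| = 1.1205; 1.1205 > 1, so it fails to converge.

no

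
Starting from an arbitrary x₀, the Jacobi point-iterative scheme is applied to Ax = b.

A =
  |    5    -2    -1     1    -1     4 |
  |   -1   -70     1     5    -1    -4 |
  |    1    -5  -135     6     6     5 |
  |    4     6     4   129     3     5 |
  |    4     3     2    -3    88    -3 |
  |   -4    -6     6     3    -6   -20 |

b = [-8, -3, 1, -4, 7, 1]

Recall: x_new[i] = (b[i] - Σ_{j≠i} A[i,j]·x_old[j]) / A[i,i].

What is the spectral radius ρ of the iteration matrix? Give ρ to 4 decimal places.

Diagonal D = diag(5, -70, -135, 129, 88, -20); L, U strict lower/upper.
Jacobi: T = -D⁻¹(L+U), T[5,3] = -(3)/(-20) = +0.1500; T[5,5] = 0.
  T[0,:] = [+0.0000 +0.4000 +0.2000 -0.2000 +0.2000 -0.8000]
  T[1,:] = [-0.0143 +0.0000 +0.0143 +0.0714 -0.0143 -0.0571]
  T[2,:] = [+0.0074 -0.0370 +0.0000 +0.0444 +0.0444 +0.0370]
  T[3,:] = [-0.0310 -0.0465 -0.0310 +0.0000 -0.0233 -0.0388]
  T[4,:] = [-0.0455 -0.0341 -0.0227 +0.0341 +0.0000 +0.0341]
  T[5,:] = [-0.2000 -0.3000 +0.3000 +0.1500 -0.3000 +0.0000]
moduli |λ_i(T)| = 0.4406, 0.3667, 0.0825, 0.0825, 0.0750, 0.0750.
ρ = 0.4406; 0.4406 < 1: convergent.

0.4406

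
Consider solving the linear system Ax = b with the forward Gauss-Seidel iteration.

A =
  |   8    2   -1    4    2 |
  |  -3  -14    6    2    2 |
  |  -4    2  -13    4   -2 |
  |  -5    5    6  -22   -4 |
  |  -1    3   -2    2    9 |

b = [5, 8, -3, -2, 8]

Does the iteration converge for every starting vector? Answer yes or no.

yes

Write A = D+L+U with D = diag(8, -14, -13, -22, 9).
T_GS = -(D+L)⁻¹U: row 0 first, T[0,4] = -(2)/(8) = -0.2500; later rows by forward substitution.
  T[0,:] = [+0.0000  -0.2500  +0.1250  -0.5000  -0.2500]
  T[1,:] = [+0.0000  +0.0536  +0.4018  +0.2500  +0.1964]
  T[2,:] = [+0.0000  +0.0852  +0.0234  +0.5000  -0.0467]
  T[3,:] = [+0.0000  +0.0922  +0.0693  +0.3068  -0.0931]
  T[4,:] = [+0.0000  -0.0472  -0.1302  -0.0960  -0.0829]
|roots of det(T-λI)|: 0.5522, 0.1553, 0.1553, 0.0500, 0.0000.
spectral radius ρ = 0.5522; 0.5522 < 1 ⇒ converges.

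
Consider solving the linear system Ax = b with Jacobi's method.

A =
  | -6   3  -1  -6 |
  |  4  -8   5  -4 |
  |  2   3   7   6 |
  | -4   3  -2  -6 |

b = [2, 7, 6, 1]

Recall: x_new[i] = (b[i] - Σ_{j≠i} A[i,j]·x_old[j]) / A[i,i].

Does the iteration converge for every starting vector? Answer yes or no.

Write A = D+L+U with D = diag(-6, -8, 7, -6).
Jacobi: T = -D⁻¹(L+U), T[3,0] = -(-4)/(-6) = -0.6667; T[3,3] = 0.
  T[0,:] = [+0.0000, +0.5000, -0.1667, -1.0000]
  T[1,:] = [+0.5000, +0.0000, +0.6250, -0.5000]
  T[2,:] = [-0.2857, -0.4286, +0.0000, -0.8571]
  T[3,:] = [-0.6667, +0.5000, -0.3333, +0.0000]
|roots of det(T-λI)|: 1.2280, 0.7031, 0.6378, 0.6378.
ρ = 1.2280; 1.2280 > 1, so it fails to converge.

no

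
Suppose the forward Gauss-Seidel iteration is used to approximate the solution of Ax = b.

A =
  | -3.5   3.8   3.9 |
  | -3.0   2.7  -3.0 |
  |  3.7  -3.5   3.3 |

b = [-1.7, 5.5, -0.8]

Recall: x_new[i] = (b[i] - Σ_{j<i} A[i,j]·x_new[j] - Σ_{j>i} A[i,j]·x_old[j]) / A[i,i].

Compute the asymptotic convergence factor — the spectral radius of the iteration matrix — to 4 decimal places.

Split A = D + L + U, D = diag(-3.5, 2.7, 3.3).
Gauss-Seidel: T = -(D+L)⁻¹U, row 0 first, T[0,1] = -(3.8)/(-3.5) = +1.0857; later rows by forward substitution.
  T[0,:] = [+0.0000, +1.0857, +1.1143]
  T[1,:] = [+0.0000, +1.2063, +2.3492]
  T[2,:] = [+0.0000, +0.0621, +1.2422]
eigenvalue magnitudes: 1.6068, 0.8418, 0.0000.
spectral radius ρ = 1.6068; 1.6068 > 1: divergent.

1.6068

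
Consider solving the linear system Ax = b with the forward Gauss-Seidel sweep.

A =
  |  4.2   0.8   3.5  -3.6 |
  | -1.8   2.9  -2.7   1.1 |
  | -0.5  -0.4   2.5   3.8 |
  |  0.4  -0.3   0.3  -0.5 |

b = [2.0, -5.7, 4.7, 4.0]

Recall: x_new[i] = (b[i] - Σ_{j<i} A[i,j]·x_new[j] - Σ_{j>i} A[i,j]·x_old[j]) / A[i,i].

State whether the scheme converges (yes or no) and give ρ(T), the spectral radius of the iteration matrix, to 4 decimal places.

Split A = D + L + U, D = diag(4.2, 2.9, 2.5, -0.5).
Gauss-Seidel: T = -(D+L)⁻¹U, row 0 first, T[0,3] = -(-3.6)/(4.2) = +0.8571; later rows by forward substitution.
  T[0,:] = [+0.0000, -0.1905, -0.8333, +0.8571]
  T[1,:] = [+0.0000, -0.1182, +0.4138, +0.1527]
  T[2,:] = [+0.0000, -0.0570, -0.1005, -1.3241]
  T[3,:] = [+0.0000, -0.1157, -0.9752, -0.2004]
eigenvalue magnitudes: 1.2413, 0.9966, 0.1743, 0.0000.
ρ = 1.2413; 1.2413 > 1 ⇒ diverges.

no, ρ = 1.2413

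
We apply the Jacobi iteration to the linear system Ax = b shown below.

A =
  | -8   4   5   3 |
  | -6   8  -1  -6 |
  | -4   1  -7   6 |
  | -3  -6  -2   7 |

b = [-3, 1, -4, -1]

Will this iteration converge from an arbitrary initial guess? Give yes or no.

no

Let D = diag(-8, 8, -7, 7); L, U the strict triangles.
Jacobi: T = -D⁻¹(L+U), T[3,0] = -(-3)/(7) = +0.4286; T[3,3] = 0.
  T[0,:] = [+0.0000  +0.5000  +0.6250  +0.3750]
  T[1,:] = [+0.7500  +0.0000  +0.1250  +0.7500]
  T[2,:] = [-0.5714  +0.1429  +0.0000  +0.8571]
  T[3,:] = [+0.4286  +0.8571  +0.2857  +0.0000]
|λ(T)| sorted: 1.3642, 0.9165, 0.6054, 0.6054.
ρ = 1.3642; 1.3642 > 1: divergent.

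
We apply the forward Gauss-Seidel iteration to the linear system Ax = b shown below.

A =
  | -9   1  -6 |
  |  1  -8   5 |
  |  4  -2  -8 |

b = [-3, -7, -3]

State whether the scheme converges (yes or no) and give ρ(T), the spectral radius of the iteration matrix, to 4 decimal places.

yes, ρ = 0.5214

Let D = diag(-9, -8, -8); L, U the strict triangles.
GS T = -(D+L)⁻¹U: row 0 first, T[0,2] = -(-6)/(-9) = -0.6667; later rows by forward substitution.
  T[0,:] = [+0.0000  +0.1111  -0.6667]
  T[1,:] = [+0.0000  +0.0139  +0.5417]
  T[2,:] = [+0.0000  +0.0521  -0.4688]
|λ(T)| sorted: 0.5214, 0.0666, 0.0000.
spectral radius ρ = 0.5214; 0.5214 < 1 ⇒ converges.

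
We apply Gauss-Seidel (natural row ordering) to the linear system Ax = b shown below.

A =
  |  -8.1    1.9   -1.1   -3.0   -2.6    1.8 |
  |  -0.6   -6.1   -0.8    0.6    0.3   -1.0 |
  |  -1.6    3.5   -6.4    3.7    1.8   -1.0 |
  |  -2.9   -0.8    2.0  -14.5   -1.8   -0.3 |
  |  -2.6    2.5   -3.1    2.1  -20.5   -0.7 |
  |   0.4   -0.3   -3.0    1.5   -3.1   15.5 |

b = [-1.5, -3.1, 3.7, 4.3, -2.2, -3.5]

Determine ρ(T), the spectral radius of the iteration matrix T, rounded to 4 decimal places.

Diagonal D = diag(-8.1, -6.1, -6.4, -14.5, -20.5, 15.5); L, U strict lower/upper.
GS T = -(D+L)⁻¹U: row 0 first, T[0,3] = -(-3)/(-8.1) = -0.3704; later rows by forward substitution.
  T[0,:] = [+0.0000 +0.2346 -0.1358 -0.3704 -0.3210 +0.2222]
  T[1,:] = [+0.0000 -0.0231 -0.1178 +0.1348 +0.0808 -0.1858]
  T[2,:] = [+0.0000 -0.0713 -0.0305 +0.7444 +0.4057 -0.3134]
  T[3,:] = [+0.0000 -0.0555 +0.0295 +0.1693 -0.0084 -0.0981]
  T[4,:] = [+0.0000 -0.0275 +0.0105 -0.0318 -0.0116 -0.0476]
  T[5,:] = [+0.0000 -0.0204 -0.0054 +0.1335 +0.0868 -0.0700]
|eigenvalues of T|: 0.2454, 0.1797, 0.1797, 0.0369, 0.0067, 0.0000.
spectral radius ρ = 0.2454; 0.2454 < 1 ⇒ converges.

0.2454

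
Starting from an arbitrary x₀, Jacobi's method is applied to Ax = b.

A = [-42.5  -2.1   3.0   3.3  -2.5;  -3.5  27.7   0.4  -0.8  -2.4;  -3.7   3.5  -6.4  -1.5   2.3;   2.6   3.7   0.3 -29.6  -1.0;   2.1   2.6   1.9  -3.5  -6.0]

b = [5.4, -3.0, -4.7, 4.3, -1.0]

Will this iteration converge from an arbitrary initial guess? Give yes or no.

yes

Let D = diag(-42.5, 27.7, -6.4, -29.6, -6); L, U the strict triangles.
Jacobi: T = -D⁻¹(L+U), T[2,0] = -(-3.7)/(-6.4) = -0.5781; T[2,2] = 0.
  T[0,:] = [+0.0000, -0.0494, +0.0706, +0.0776, -0.0588]
  T[1,:] = [+0.1264, +0.0000, -0.0144, +0.0289, +0.0866]
  T[2,:] = [-0.5781, +0.5469, +0.0000, -0.2344, +0.3594]
  T[3,:] = [+0.0878, +0.1250, +0.0101, +0.0000, -0.0338]
  T[4,:] = [+0.3500, +0.4333, +0.3167, -0.5833, +0.0000]
|eigenvalues of T|: 0.4184, 0.3016, 0.2602, 0.2602, 0.1283.
ρ(T) = max|λ| = 0.4184; 0.4184 < 1: convergent.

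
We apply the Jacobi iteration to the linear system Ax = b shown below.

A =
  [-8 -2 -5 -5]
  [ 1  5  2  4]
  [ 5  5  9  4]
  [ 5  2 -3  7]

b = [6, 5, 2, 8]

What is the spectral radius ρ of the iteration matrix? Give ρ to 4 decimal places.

Diagonal D = diag(-8, 5, 9, 7); L, U strict lower/upper.
T_J = -D⁻¹(L+U): T[3,0] = -(5)/(7) = -0.7143; T[3,3] = 0.
  T[0,:] = [+0.0000  -0.2500  -0.6250  -0.6250]
  T[1,:] = [-0.2000  +0.0000  -0.4000  -0.8000]
  T[2,:] = [-0.5556  -0.5556  +0.0000  -0.4444]
  T[3,:] = [-0.7143  -0.2857  +0.4286  +0.0000]
moduli |λ_i(T)| = 1.1487, 0.9615, 0.1886, 0.1886.
ρ(T) = max|λ| = 1.1487; 1.1487 > 1, so it fails to converge.

1.1487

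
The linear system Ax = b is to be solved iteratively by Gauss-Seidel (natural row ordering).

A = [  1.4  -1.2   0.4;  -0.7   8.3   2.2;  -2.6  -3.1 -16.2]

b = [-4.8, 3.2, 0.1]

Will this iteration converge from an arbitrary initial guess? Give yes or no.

yes

Write A = D+L+U with D = diag(1.4, 8.3, -16.2).
T_GS = -(D+L)⁻¹U: row 0 first, T[0,1] = -(-1.2)/(1.4) = +0.8571; later rows by forward substitution.
  T[0,:] = [+0.0000  +0.8571  -0.2857]
  T[1,:] = [+0.0000  +0.0723  -0.2892]
  T[2,:] = [+0.0000  -0.1514  +0.1012]
|eigenvalues of T|: 0.2965, 0.1230, 0.0000.
ρ(T) = max|λ| = 0.2965; 0.2965 < 1 ⇒ converges.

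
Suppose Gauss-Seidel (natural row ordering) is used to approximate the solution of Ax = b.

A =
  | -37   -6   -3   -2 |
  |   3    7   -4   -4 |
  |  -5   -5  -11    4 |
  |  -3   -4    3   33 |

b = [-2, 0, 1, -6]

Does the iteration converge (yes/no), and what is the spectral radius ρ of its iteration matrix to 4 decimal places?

yes, ρ = 0.3186

A = D + L + U where D = diag(-37, 7, -11, 33).
T_GS = -(D+L)⁻¹U: row 0 first, T[0,1] = -(-6)/(-37) = -0.1622; later rows by forward substitution.
  T[0,:] = [+0.0000, -0.1622, -0.0811, -0.0541]
  T[1,:] = [+0.0000, +0.0695, +0.6062, +0.5946]
  T[2,:] = [+0.0000, +0.0421, -0.2387, +0.1179]
  T[3,:] = [+0.0000, -0.0101, +0.0878, +0.0564]
|λ(T)| sorted: 0.3186, 0.1343, 0.0716, 0.0000.
spectral radius ρ = 0.3186; 0.3186 < 1: convergent.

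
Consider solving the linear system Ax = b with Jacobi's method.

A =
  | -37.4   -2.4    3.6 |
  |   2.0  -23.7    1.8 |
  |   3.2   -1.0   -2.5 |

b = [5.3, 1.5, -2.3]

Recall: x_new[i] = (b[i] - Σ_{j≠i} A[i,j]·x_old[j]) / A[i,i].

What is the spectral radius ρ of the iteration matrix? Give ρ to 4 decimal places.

0.3396

Split A = D + L + U, D = diag(-37.4, -23.7, -2.5).
Jacobi T = -D⁻¹(L+U): T[1,0] = -(2)/(-23.7) = +0.0844; T[1,1] = 0.
  T[0,:] = [+0.0000 -0.0642 +0.0963]
  T[1,:] = [+0.0844 +0.0000 +0.0759]
  T[2,:] = [+1.2800 -0.4000 +0.0000]
|eigenvalues of T|: 0.3396, 0.1999, 0.1398.
ρ = 0.3396; 0.3396 < 1 ⇒ converges.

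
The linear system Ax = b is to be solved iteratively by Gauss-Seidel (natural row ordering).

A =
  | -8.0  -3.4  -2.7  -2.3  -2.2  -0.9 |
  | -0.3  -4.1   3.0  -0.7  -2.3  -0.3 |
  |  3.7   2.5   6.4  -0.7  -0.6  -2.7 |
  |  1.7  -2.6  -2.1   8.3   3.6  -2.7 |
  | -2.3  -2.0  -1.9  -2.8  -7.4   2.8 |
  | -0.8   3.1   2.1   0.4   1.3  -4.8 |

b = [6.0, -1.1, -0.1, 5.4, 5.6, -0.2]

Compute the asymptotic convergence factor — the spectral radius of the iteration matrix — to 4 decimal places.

A = D + L + U where D = diag(-8, -4.1, 6.4, 8.3, -7.4, -4.8).
Gauss-Seidel: T = -(D+L)⁻¹U, row 0 first, T[0,2] = -(-2.7)/(-8) = -0.3375; later rows by forward substitution.
  T[0,:] = [+0.0000  -0.4250  -0.3375  -0.2875  -0.2750  -0.1125]
  T[1,:] = [+0.0000  +0.0311  +0.7564  -0.1497  -0.5409  -0.0649]
  T[2,:] = [+0.0000  +0.2336  -0.1004  +0.3341  +0.4640  +0.5123]
  T[3,:] = [+0.0000  +0.1559  +0.2807  +0.0965  -0.4294  +0.4576]
  T[4,:] = [+0.0000  +0.0047  -0.1800  +0.0075  +0.2750  +0.1262]
  T[5,:] = [+0.0000  +0.2074  +0.4755  +0.1075  -0.0618  +0.2733]
|eigenvalues of T|: 0.9345, 0.3003, 0.3003, 0.2234, 0.0494, 0.0000.
spectral radius ρ = 0.9345; 0.9345 < 1 ⇒ converges.

0.9345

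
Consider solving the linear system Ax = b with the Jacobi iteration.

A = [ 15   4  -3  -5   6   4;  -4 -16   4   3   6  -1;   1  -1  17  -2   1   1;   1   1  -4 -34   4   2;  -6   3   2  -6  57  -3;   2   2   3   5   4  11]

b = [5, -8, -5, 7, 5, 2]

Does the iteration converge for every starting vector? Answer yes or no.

Split A = D + L + U, D = diag(15, -16, 17, -34, 57, 11).
Jacobi: T = -D⁻¹(L+U), T[5,1] = -(2)/(11) = -0.1818; T[5,5] = 0.
  T[0,:] = [+0.0000  -0.2667  +0.2000  +0.3333  -0.4000  -0.2667]
  T[1,:] = [-0.2500  +0.0000  +0.2500  +0.1875  +0.3750  -0.0625]
  T[2,:] = [-0.0588  +0.0588  +0.0000  +0.1176  -0.0588  -0.0588]
  T[3,:] = [+0.0294  +0.0294  -0.1176  +0.0000  +0.1176  +0.0588]
  T[4,:] = [+0.1053  -0.0526  -0.0351  +0.1053  +0.0000  +0.0526]
  T[5,:] = [-0.1818  -0.1818  -0.2727  -0.4545  -0.3636  +0.0000]
eigenvalue magnitudes: 0.3793, 0.2990, 0.2990, 0.2261, 0.1326, 0.1326.
ρ = 0.3793; 0.3793 < 1, so it converges for any x₀.

yes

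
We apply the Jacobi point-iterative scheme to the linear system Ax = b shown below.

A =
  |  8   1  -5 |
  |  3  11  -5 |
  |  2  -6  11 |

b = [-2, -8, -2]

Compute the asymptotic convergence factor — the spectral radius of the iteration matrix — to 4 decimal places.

0.5617

A = D + L + U where D = diag(8, 11, 11).
Jacobi T = -D⁻¹(L+U): T[2,1] = -(-6)/(11) = +0.5455; T[2,2] = 0.
  T[0,:] = [+0.0000 -0.1250 +0.6250]
  T[1,:] = [-0.2727 +0.0000 +0.4545]
  T[2,:] = [-0.1818 +0.5455 +0.0000]
|roots of det(T-λI)|: 0.5617, 0.3836, 0.3836.
ρ(T) = max|λ| = 0.5617; 0.5617 < 1 ⇒ converges.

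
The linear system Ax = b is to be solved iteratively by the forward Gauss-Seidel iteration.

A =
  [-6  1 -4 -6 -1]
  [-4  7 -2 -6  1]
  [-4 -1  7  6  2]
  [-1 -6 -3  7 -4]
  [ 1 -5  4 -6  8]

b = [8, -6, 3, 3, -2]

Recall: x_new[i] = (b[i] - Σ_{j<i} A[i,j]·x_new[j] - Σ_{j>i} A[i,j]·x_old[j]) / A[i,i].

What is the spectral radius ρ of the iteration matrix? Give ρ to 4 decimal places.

A = D + L + U where D = diag(-6, 7, 7, 7, 8).
GS T = -(D+L)⁻¹U: row 0 first, T[0,2] = -(-4)/(-6) = -0.6667; later rows by forward substitution.
  T[0,:] = [+0.0000, +0.1667, -0.6667, -1.0000, -0.1667]
  T[1,:] = [+0.0000, +0.0952, -0.0952, +0.2857, -0.2381]
  T[2,:] = [+0.0000, +0.1088, -0.3946, -1.3878, -0.4150]
  T[3,:] = [+0.0000, +0.1521, -0.3460, -0.4927, +0.1657]
  T[4,:] = [+0.0000, +0.0983, -0.0384, +0.6279, +0.2038]
|eigenvalues of T|: 1.1529, 0.5894, 0.0655, 0.0655, 0.0000.
ρ(T) = max|λ| = 1.1529; 1.1529 > 1, so it fails to converge.

1.1529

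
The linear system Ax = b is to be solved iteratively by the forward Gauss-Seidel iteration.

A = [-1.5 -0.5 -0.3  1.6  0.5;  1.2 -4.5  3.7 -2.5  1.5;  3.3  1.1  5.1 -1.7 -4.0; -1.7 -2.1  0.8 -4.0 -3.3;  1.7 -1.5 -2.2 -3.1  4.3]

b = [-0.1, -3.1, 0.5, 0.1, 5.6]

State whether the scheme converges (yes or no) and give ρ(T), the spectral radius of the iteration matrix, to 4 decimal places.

no, ρ = 1.4663

A = D + L + U where D = diag(-1.5, -4.5, 5.1, -4, 4.3).
Gauss-Seidel: T = -(D+L)⁻¹U, row 0 first, T[0,3] = -(1.6)/(-1.5) = +1.0667; later rows by forward substitution.
  T[0,:] = [+0.0000  -0.3333  -0.2000  +1.0667  +0.3333]
  T[1,:] = [+0.0000  -0.0889  +0.7689  -0.2711  +0.4222]
  T[2,:] = [+0.0000  +0.2349  -0.0364  -0.2984  +0.4776]
  T[3,:] = [+0.0000  +0.2353  -0.3260  -0.3707  -1.0928]
  T[4,:] = [+0.0000  +0.3906  +0.0937  -0.9362  -0.5280]
moduli |λ_i(T)| = 1.4663, 0.9380, 0.5361, 0.0404, 0.0000.
ρ = 1.4663; 1.4663 > 1: divergent.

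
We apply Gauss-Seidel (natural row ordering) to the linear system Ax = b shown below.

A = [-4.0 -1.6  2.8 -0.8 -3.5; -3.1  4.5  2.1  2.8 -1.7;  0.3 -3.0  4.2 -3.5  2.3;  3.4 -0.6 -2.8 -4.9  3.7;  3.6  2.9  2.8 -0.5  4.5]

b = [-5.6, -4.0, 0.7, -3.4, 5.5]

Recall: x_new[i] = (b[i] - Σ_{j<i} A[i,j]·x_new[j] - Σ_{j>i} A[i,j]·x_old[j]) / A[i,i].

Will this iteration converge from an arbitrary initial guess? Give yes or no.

Let D = diag(-4, 4.5, 4.2, -4.9, 4.5); L, U the strict triangles.
Gauss-Seidel: T = -(D+L)⁻¹U, row 0 first, T[0,4] = -(-3.5)/(-4) = -0.8750; later rows by forward substitution.
  T[0,:] = [+0.0000  -0.4000  +0.7000  -0.2000  -0.8750]
  T[1,:] = [+0.0000  -0.2756  +0.0156  -0.7600  -0.2250]
  T[2,:] = [+0.0000  -0.1683  -0.0389  +0.3048  -0.6458]
  T[3,:] = [+0.0000  -0.1477  +0.5060  -0.2199  +0.5446]
  T[4,:] = [+0.0000  +0.5859  -0.4896  +0.4357  +1.3074]
|roots of det(T-λI)|: 1.4468, 0.9487, 0.4330, 0.1581, 0.0000.
ρ = 1.4468; 1.4468 > 1, so it fails to converge.

no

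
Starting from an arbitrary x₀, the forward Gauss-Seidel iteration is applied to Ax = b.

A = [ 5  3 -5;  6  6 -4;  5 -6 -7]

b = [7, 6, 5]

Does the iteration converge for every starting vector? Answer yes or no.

no

Diagonal D = diag(5, 6, -7); L, U strict lower/upper.
Gauss-Seidel: T = -(D+L)⁻¹U, row 0 first, T[0,1] = -(3)/(5) = -0.6000; later rows by forward substitution.
  T[0,:] = [+0.0000 -0.6000 +1.0000]
  T[1,:] = [+0.0000 +0.6000 -0.3333]
  T[2,:] = [+0.0000 -0.9429 +1.0000]
eigenvalue magnitudes: 1.3952, 0.2048, 0.0000.
ρ(T) = max|λ| = 1.3952; 1.3952 > 1: divergent.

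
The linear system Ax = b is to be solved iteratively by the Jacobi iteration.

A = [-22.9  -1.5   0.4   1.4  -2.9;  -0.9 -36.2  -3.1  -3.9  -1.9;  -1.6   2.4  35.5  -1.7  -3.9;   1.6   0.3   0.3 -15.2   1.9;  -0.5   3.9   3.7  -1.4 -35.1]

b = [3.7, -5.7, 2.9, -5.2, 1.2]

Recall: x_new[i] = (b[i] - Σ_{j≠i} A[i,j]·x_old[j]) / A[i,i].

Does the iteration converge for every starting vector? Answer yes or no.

yes

A = D + L + U where D = diag(-22.9, -36.2, 35.5, -15.2, -35.1).
Jacobi T = -D⁻¹(L+U): T[1,2] = -(-3.1)/(-36.2) = -0.0856; T[1,1] = 0.
  T[0,:] = [+0.0000 -0.0655 +0.0175 +0.0611 -0.1266]
  T[1,:] = [-0.0249 +0.0000 -0.0856 -0.1077 -0.0525]
  T[2,:] = [+0.0451 -0.0676 +0.0000 +0.0479 +0.1099]
  T[3,:] = [+0.1053 +0.0197 +0.0197 +0.0000 +0.1250]
  T[4,:] = [-0.0142 +0.1111 +0.1054 -0.0399 +0.0000]
|roots of det(T-λI)|: 0.1608, 0.1294, 0.0903, 0.0903, 0.0670.
ρ(T) = max|λ| = 0.1608; 0.1608 < 1: convergent.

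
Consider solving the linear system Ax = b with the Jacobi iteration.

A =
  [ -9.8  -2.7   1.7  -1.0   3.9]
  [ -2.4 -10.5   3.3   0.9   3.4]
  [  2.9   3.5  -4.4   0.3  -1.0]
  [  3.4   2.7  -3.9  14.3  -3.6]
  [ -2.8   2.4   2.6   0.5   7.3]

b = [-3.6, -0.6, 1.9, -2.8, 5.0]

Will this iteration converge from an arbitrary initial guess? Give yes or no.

Write A = D+L+U with D = diag(-9.8, -10.5, -4.4, 14.3, 7.3).
T_J = -D⁻¹(L+U): T[3,4] = -(-3.6)/(14.3) = +0.2517; T[3,3] = 0.
  T[0,:] = [+0.0000 -0.2755 +0.1735 -0.1020 +0.3980]
  T[1,:] = [-0.2286 +0.0000 +0.3143 +0.0857 +0.3238]
  T[2,:] = [+0.6591 +0.7955 +0.0000 +0.0682 -0.2273]
  T[3,:] = [-0.2378 -0.1888 +0.2727 +0.0000 +0.2517]
  T[4,:] = [+0.3836 -0.3288 -0.3562 -0.0685 +0.0000]
eigenvalue magnitudes: 0.9399, 0.5287, 0.5287, 0.0894, 0.0894.
ρ(T) = max|λ| = 0.9399; 0.9399 < 1, so it converges for any x₀.

yes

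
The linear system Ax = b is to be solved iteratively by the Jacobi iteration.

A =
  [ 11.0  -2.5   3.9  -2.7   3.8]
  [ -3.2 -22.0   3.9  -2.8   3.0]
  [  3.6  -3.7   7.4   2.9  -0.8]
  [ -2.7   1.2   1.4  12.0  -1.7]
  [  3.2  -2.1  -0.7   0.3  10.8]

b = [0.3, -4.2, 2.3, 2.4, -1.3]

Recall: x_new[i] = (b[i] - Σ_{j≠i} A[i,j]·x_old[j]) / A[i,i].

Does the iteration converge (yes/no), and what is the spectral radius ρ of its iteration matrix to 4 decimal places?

A = D + L + U where D = diag(11, -22, 7.4, 12, 10.8).
T_J = -D⁻¹(L+U): T[0,3] = -(-2.7)/(11) = +0.2455; T[0,0] = 0.
  T[0,:] = [+0.0000, +0.2273, -0.3545, +0.2455, -0.3455]
  T[1,:] = [-0.1455, +0.0000, +0.1773, -0.1273, +0.1364]
  T[2,:] = [-0.4865, +0.5000, +0.0000, -0.3919, +0.1081]
  T[3,:] = [+0.2250, -0.1000, -0.1167, +0.0000, +0.1417]
  T[4,:] = [-0.2963, +0.1944, +0.0648, -0.0278, +0.0000]
|eigenvalues of T|: 0.7500, 0.5445, 0.2849, 0.0846, 0.0051.
ρ(T) = max|λ| = 0.7500; 0.7500 < 1 ⇒ converges.

yes, ρ = 0.7500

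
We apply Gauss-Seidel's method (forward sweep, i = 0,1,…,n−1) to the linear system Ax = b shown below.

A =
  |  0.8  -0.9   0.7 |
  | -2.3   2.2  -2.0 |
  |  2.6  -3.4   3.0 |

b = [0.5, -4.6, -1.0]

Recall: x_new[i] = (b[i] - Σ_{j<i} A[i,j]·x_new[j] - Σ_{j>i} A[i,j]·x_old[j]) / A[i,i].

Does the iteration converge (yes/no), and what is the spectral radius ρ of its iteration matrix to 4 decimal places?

Let D = diag(0.8, 2.2, 3); L, U the strict triangles.
GS T = -(D+L)⁻¹U: row 0 first, T[0,1] = -(-0.9)/(0.8) = +1.1250; later rows by forward substitution.
  T[0,:] = [+0.0000 +1.1250 -0.8750]
  T[1,:] = [+0.0000 +1.1761 -0.0057]
  T[2,:] = [+0.0000 +0.3580 +0.7519]
|eigenvalues of T|: 1.1713, 0.7567, 0.0000.
ρ = 1.1713; 1.1713 > 1 ⇒ diverges.

no, ρ = 1.1713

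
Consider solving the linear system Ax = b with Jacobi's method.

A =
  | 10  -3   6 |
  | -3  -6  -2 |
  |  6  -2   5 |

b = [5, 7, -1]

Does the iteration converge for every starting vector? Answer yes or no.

yes

Split A = D + L + U, D = diag(10, -6, 5).
Jacobi T = -D⁻¹(L+U): T[0,1] = -(-3)/(10) = +0.3000; T[0,0] = 0.
  T[0,:] = [+0.0000  +0.3000  -0.6000]
  T[1,:] = [-0.5000  +0.0000  -0.3333]
  T[2,:] = [-1.2000  +0.4000  +0.0000]
|roots of det(T-λI)|: 0.8483, 0.5319, 0.5319.
ρ = 0.8483; 0.8483 < 1 ⇒ converges.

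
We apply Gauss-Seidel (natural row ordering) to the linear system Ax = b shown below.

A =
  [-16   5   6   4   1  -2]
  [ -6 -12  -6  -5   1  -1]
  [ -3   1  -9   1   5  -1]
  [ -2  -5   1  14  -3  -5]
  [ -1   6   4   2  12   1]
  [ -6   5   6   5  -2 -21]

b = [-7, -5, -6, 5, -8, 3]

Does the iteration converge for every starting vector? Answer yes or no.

yes

Write A = D+L+U with D = diag(-16, -12, -9, 14, 12, -21).
T_GS = -(D+L)⁻¹U: row 0 first, T[0,2] = -(6)/(-16) = +0.3750; later rows by forward substitution.
  T[0,:] = [+0.0000, +0.3125, +0.3750, +0.2500, +0.0625, -0.1250]
  T[1,:] = [+0.0000, -0.1562, -0.6875, -0.5417, +0.0521, -0.0208]
  T[2,:] = [+0.0000, -0.1215, -0.2014, -0.0324, +0.5405, -0.0718]
  T[3,:] = [+0.0000, -0.0025, -0.1776, -0.1554, +0.2032, +0.3370]
  T[4,:] = [+0.0000, +0.1451, +0.4717, +0.3284, -0.2349, -0.1156]
  T[5,:] = [+0.0000, -0.1756, -0.4156, -0.2779, +0.2197, +0.1015]
moduli |λ_i(T)| = 0.8786, 0.2004, 0.1143, 0.0663, 0.0663, 0.0000.
ρ(T) = max|λ| = 0.8786; 0.8786 < 1 ⇒ converges.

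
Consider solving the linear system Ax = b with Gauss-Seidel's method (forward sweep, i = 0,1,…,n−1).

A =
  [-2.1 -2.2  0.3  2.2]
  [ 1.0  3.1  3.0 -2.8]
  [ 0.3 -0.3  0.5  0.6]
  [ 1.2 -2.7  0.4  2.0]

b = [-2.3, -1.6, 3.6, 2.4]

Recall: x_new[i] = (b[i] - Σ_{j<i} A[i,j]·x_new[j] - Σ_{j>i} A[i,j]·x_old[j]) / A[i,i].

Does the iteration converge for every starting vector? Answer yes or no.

no

Split A = D + L + U, D = diag(-2.1, 3.1, 0.5, 2).
Gauss-Seidel: T = -(D+L)⁻¹U, row 0 first, T[0,1] = -(-2.2)/(-2.1) = -1.0476; later rows by forward substitution.
  T[0,:] = [+0.0000, -1.0476, +0.1429, +1.0476]
  T[1,:] = [+0.0000, +0.3379, -1.0138, +0.5653]
  T[2,:] = [+0.0000, +0.8313, -0.6940, -1.4894]
  T[3,:] = [+0.0000, +0.9185, -1.3156, +0.4324]
|eigenvalues of T|: 1.6125, 1.1385, 0.3976, 0.0000.
ρ = 1.6125; 1.6125 > 1: divergent.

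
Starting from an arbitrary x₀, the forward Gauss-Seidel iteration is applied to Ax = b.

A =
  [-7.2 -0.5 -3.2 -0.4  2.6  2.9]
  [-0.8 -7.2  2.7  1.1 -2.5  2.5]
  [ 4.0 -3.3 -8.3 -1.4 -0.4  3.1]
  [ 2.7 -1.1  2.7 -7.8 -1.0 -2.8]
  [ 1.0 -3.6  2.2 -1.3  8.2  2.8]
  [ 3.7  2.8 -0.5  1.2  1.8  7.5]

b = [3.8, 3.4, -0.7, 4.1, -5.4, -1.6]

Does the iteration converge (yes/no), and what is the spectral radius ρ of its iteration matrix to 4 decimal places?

Diagonal D = diag(-7.2, -7.2, -8.3, -7.8, 8.2, 7.5); L, U strict lower/upper.
GS T = -(D+L)⁻¹U: row 0 first, T[0,5] = -(2.9)/(-7.2) = +0.4028; later rows by forward substitution.
  T[0,:] = [+0.0000  -0.0694  -0.4444  -0.0556  +0.3611  +0.4028]
  T[1,:] = [+0.0000  +0.0077  +0.4244  +0.1590  -0.3873  +0.3025]
  T[2,:] = [+0.0000  -0.0365  -0.3829  -0.2586  +0.2798  +0.4473]
  T[3,:] = [+0.0000  -0.0378  -0.3462  -0.1312  +0.1483  -0.1074]
  T[4,:] = [+0.0000  +0.0157  +0.2884  +0.1252  -0.2657  -0.3948]
  T[5,:] = [+0.0000  +0.0312  +0.0215  -0.0582  +0.0251  -0.1699]
|eigenvalues of T|: 0.6712, 0.3511, 0.1722, 0.1126, 0.0208, 0.0000.
spectral radius ρ = 0.6712; 0.6712 < 1 ⇒ converges.

yes, ρ = 0.6712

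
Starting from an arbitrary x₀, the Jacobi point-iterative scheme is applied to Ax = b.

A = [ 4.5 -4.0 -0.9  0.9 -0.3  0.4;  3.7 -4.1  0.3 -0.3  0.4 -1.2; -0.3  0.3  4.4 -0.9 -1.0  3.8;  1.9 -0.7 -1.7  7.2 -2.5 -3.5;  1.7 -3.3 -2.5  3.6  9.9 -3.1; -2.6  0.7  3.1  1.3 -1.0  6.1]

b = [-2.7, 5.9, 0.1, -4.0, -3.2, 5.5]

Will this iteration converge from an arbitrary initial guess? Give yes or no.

no

Diagonal D = diag(4.5, -4.1, 4.4, 7.2, 9.9, 6.1); L, U strict lower/upper.
Jacobi T = -D⁻¹(L+U): T[2,5] = -(3.8)/(4.4) = -0.8636; T[2,2] = 0.
  T[0,:] = [+0.0000, +0.8889, +0.2000, -0.2000, +0.0667, -0.0889]
  T[1,:] = [+0.9024, +0.0000, +0.0732, -0.0732, +0.0976, -0.2927]
  T[2,:] = [+0.0682, -0.0682, +0.0000, +0.2045, +0.2273, -0.8636]
  T[3,:] = [-0.2639, +0.0972, +0.2361, +0.0000, +0.3472, +0.4861]
  T[4,:] = [-0.1717, +0.3333, +0.2525, -0.3636, +0.0000, +0.3131]
  T[5,:] = [+0.4262, -0.1148, -0.5082, -0.2131, +0.1639, +0.0000]
|eigenvalues of T|: 1.1504, 0.7895, 0.7895, 0.5708, 0.3799, 0.3799.
ρ = 1.1504; 1.1504 > 1: divergent.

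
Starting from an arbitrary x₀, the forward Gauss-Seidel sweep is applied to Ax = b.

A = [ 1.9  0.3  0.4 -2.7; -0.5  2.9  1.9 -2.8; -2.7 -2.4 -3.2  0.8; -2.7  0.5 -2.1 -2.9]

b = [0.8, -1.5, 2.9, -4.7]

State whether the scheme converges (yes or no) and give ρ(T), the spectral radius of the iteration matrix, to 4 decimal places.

no, ρ = 1.3294

Diagonal D = diag(1.9, 2.9, -3.2, -2.9); L, U strict lower/upper.
T_GS = -(D+L)⁻¹U: row 0 first, T[0,3] = -(-2.7)/(1.9) = +1.4211; later rows by forward substitution.
  T[0,:] = [+0.0000 -0.1579 -0.2105 +1.4211]
  T[1,:] = [+0.0000 -0.0272 -0.6915 +1.2105]
  T[2,:] = [+0.0000 +0.1536 +0.6962 -1.8569]
  T[3,:] = [+0.0000 +0.0311 -0.4274 +0.2303]
moduli |λ_i(T)| = 1.3294, 0.4687, 0.0386, 0.0000.
ρ(T) = max|λ| = 1.3294; 1.3294 > 1 ⇒ diverges.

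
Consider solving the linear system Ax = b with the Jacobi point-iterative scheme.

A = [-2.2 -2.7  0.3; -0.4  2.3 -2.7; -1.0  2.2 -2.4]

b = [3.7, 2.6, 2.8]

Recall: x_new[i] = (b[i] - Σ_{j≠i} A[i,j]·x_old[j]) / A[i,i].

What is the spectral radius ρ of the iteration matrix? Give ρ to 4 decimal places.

1.1587

Split A = D + L + U, D = diag(-2.2, 2.3, -2.4).
Jacobi T = -D⁻¹(L+U): T[0,2] = -(0.3)/(-2.2) = +0.1364; T[0,0] = 0.
  T[0,:] = [+0.0000, -1.2273, +0.1364]
  T[1,:] = [+0.1739, +0.0000, +1.1739]
  T[2,:] = [-0.4167, +0.9167, +0.0000]
|λ(T)| sorted: 1.1587, 0.7327, 0.7327.
spectral radius ρ = 1.1587; 1.1587 > 1 ⇒ diverges.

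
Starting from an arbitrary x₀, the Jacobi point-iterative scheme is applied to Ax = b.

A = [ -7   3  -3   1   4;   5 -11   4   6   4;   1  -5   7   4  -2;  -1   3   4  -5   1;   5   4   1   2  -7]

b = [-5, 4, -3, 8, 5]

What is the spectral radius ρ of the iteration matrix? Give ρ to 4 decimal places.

Split A = D + L + U, D = diag(-7, -11, 7, -5, -7).
Jacobi T = -D⁻¹(L+U): T[4,3] = -(2)/(-7) = +0.2857; T[4,4] = 0.
  T[0,:] = [+0.0000, +0.4286, -0.4286, +0.1429, +0.5714]
  T[1,:] = [+0.4545, +0.0000, +0.3636, +0.5455, +0.3636]
  T[2,:] = [-0.1429, +0.7143, +0.0000, -0.5714, +0.2857]
  T[3,:] = [-0.2000, +0.6000, +0.8000, +0.0000, +0.2000]
  T[4,:] = [+0.7143, +0.5714, +0.1429, +0.2857, +0.0000]
moduli |λ_i(T)| = 1.2872, 0.9178, 0.5590, 0.5590, 0.5009.
spectral radius ρ = 1.2872; 1.2872 > 1: divergent.

1.2872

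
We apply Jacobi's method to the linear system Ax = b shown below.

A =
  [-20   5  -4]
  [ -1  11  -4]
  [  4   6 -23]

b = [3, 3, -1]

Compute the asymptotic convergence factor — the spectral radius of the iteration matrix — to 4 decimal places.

Write A = D+L+U with D = diag(-20, 11, -23).
Jacobi: T = -D⁻¹(L+U), T[0,1] = -(5)/(-20) = +0.2500; T[0,0] = 0.
  T[0,:] = [+0.0000 +0.2500 -0.2000]
  T[1,:] = [+0.0909 +0.0000 +0.3636]
  T[2,:] = [+0.1739 +0.2609 +0.0000]
eigenvalue magnitudes: 0.3397, 0.1805, 0.1805.
ρ(T) = max|λ| = 0.3397; 0.3397 < 1 ⇒ converges.

0.3397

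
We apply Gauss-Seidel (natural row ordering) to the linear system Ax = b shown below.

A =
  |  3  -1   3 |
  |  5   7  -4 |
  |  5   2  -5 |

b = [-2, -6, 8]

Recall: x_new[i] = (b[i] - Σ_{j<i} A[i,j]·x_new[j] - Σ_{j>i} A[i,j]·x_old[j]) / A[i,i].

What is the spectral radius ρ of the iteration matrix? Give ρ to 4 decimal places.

A = D + L + U where D = diag(3, 7, -5).
T_GS = -(D+L)⁻¹U: row 0 first, T[0,1] = -(-1)/(3) = +0.3333; later rows by forward substitution.
  T[0,:] = [+0.0000  +0.3333  -1.0000]
  T[1,:] = [+0.0000  -0.2381  +1.2857]
  T[2,:] = [+0.0000  +0.2381  -0.4857]
|λ(T)| sorted: 0.9289, 0.2051, 0.0000.
ρ(T) = max|λ| = 0.9289; 0.9289 < 1 ⇒ converges.

0.9289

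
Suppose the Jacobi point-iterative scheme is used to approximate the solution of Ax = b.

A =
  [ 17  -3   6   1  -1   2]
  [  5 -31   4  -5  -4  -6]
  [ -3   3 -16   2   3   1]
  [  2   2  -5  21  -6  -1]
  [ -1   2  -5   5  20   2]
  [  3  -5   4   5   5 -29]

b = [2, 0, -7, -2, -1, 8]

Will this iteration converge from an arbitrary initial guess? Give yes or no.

yes

Split A = D + L + U, D = diag(17, -31, -16, 21, 20, -29).
T_J = -D⁻¹(L+U): T[5,3] = -(5)/(-29) = +0.1724; T[5,5] = 0.
  T[0,:] = [+0.0000, +0.1765, -0.3529, -0.0588, +0.0588, -0.1176]
  T[1,:] = [+0.1613, +0.0000, +0.1290, -0.1613, -0.1290, -0.1935]
  T[2,:] = [-0.1875, +0.1875, +0.0000, +0.1250, +0.1875, +0.0625]
  T[3,:] = [-0.0952, -0.0952, +0.2381, +0.0000, +0.2857, +0.0476]
  T[4,:] = [+0.0500, -0.1000, +0.2500, -0.2500, +0.0000, -0.1000]
  T[5,:] = [+0.1034, -0.1724, +0.1379, +0.1724, +0.1724, +0.0000]
|eigenvalues of T|: 0.5270, 0.3232, 0.2158, 0.1812, 0.1812, 0.0015.
spectral radius ρ = 0.5270; 0.5270 < 1: convergent.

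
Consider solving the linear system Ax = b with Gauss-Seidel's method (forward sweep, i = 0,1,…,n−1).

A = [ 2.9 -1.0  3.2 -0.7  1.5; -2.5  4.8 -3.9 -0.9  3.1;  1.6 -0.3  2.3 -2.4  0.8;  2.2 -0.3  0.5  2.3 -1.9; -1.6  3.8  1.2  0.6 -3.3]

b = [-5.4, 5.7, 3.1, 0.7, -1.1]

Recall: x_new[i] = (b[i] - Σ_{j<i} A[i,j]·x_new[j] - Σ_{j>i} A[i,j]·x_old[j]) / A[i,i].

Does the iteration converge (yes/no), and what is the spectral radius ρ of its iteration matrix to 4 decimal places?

Diagonal D = diag(2.9, 4.8, 2.3, 2.3, -3.3); L, U strict lower/upper.
Gauss-Seidel: T = -(D+L)⁻¹U, row 0 first, T[0,1] = -(-1)/(2.9) = +0.3448; later rows by forward substitution.
  T[0,:] = [+0.0000, +0.3448, -1.1034, +0.2414, -0.5172]
  T[1,:] = [+0.0000, +0.1796, +0.2378, +0.3132, -0.9152]
  T[2,:] = [+0.0000, -0.2165, +0.7986, +0.9164, -0.1074]
  T[3,:] = [+0.0000, -0.2594, +0.9129, -0.3893, +1.2248]
  T[4,:] = [+0.0000, -0.0862, +1.2652, +0.5061, -0.6195]
|λ(T)| sorted: 1.6151, 0.9613, 0.9613, 0.0785, 0.0000.
spectral radius ρ = 1.6151; 1.6151 > 1: divergent.

no, ρ = 1.6151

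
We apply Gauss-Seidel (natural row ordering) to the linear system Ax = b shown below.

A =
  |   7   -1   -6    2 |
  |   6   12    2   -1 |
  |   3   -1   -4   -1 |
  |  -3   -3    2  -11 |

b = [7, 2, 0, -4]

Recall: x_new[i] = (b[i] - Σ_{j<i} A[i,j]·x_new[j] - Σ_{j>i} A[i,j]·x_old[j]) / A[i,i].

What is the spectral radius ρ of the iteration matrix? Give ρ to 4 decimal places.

0.6404

Diagonal D = diag(7, 12, -4, -11); L, U strict lower/upper.
T_GS = -(D+L)⁻¹U: row 0 first, T[0,2] = -(-6)/(7) = +0.8571; later rows by forward substitution.
  T[0,:] = [+0.0000 +0.1429 +0.8571 -0.2857]
  T[1,:] = [+0.0000 -0.0714 -0.5952 +0.2262]
  T[2,:] = [+0.0000 +0.1250 +0.7917 -0.5208]
  T[3,:] = [+0.0000 +0.0032 +0.0725 -0.0785]
|eigenvalues of T|: 0.6404, 0.0511, 0.0496, 0.0000.
ρ = 0.6404; 0.6404 < 1, so it converges for any x₀.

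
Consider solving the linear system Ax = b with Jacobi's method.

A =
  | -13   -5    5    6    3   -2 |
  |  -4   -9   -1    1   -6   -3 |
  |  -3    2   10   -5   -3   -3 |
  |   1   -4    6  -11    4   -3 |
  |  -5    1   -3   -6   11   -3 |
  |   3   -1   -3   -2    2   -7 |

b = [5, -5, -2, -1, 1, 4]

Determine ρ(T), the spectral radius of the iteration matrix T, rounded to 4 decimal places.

Split A = D + L + U, D = diag(-13, -9, 10, -11, 11, -7).
Jacobi T = -D⁻¹(L+U): T[1,0] = -(-4)/(-9) = -0.4444; T[1,1] = 0.
  T[0,:] = [+0.0000, -0.3846, +0.3846, +0.4615, +0.2308, -0.1538]
  T[1,:] = [-0.4444, +0.0000, -0.1111, +0.1111, -0.6667, -0.3333]
  T[2,:] = [+0.3000, -0.2000, +0.0000, +0.5000, +0.3000, +0.3000]
  T[3,:] = [+0.0909, -0.3636, +0.5455, +0.0000, +0.3636, -0.2727]
  T[4,:] = [+0.4545, -0.0909, +0.2727, +0.5455, +0.0000, +0.2727]
  T[5,:] = [+0.4286, -0.1429, -0.4286, -0.2857, +0.2857, +0.0000]
moduli |λ_i(T)| = 1.3393, 0.5102, 0.5102, 0.2540, 0.2540, 0.1838.
ρ(T) = max|λ| = 1.3393; 1.3393 > 1: divergent.

1.3393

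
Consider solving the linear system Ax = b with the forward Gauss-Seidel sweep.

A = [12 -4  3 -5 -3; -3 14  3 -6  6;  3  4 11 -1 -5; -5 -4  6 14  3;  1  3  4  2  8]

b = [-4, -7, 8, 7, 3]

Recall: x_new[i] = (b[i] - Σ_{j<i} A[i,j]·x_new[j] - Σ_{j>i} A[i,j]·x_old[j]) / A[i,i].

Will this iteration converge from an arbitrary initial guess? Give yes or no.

Write A = D+L+U with D = diag(12, 14, 11, 14, 8).
GS T = -(D+L)⁻¹U: row 0 first, T[0,2] = -(3)/(12) = -0.2500; later rows by forward substitution.
  T[0,:] = [+0.0000  +0.3333  -0.2500  +0.4167  +0.2500]
  T[1,:] = [+0.0000  +0.0714  -0.2679  +0.5179  -0.3750]
  T[2,:] = [+0.0000  -0.1169  +0.1656  -0.2110  +0.5227]
  T[3,:] = [+0.0000  +0.1895  -0.2368  +0.3872  -0.4562]
  T[4,:] = [+0.0000  -0.0574  +0.1081  -0.2376  -0.0379]
moduli |λ_i(T)| = 0.9204, 0.2413, 0.1006, 0.0078, 0.0000.
ρ = 0.9204; 0.9204 < 1, so it converges for any x₀.

yes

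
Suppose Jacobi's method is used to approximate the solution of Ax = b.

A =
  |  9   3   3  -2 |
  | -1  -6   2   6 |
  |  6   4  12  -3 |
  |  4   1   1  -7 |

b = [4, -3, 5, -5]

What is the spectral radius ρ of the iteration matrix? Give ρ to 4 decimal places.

Write A = D+L+U with D = diag(9, -6, 12, -7).
T_J = -D⁻¹(L+U): T[1,2] = -(2)/(-6) = +0.3333; T[1,1] = 0.
  T[0,:] = [+0.0000  -0.3333  -0.3333  +0.2222]
  T[1,:] = [-0.1667  +0.0000  +0.3333  +1.0000]
  T[2,:] = [-0.5000  -0.3333  +0.0000  +0.2500]
  T[3,:] = [+0.5714  +0.1429  +0.1429  +0.0000]
eigenvalue magnitudes: 0.8846, 0.4178, 0.4178, 0.3769.
spectral radius ρ = 0.8846; 0.8846 < 1: convergent.

0.8846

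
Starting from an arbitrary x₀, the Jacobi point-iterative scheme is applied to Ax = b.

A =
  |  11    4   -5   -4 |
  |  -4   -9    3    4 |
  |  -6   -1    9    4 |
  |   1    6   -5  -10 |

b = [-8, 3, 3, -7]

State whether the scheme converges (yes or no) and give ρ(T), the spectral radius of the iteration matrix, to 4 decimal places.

no, ρ = 1.2064

Let D = diag(11, -9, 9, -10); L, U the strict triangles.
Jacobi T = -D⁻¹(L+U): T[3,1] = -(6)/(-10) = +0.6000; T[3,3] = 0.
  T[0,:] = [+0.0000, -0.3636, +0.4545, +0.3636]
  T[1,:] = [-0.4444, +0.0000, +0.3333, +0.4444]
  T[2,:] = [+0.6667, +0.1111, +0.0000, -0.4444]
  T[3,:] = [+0.1000, +0.6000, -0.5000, +0.0000]
eigenvalue magnitudes: 1.2064, 0.6646, 0.3421, 0.1997.
spectral radius ρ = 1.2064; 1.2064 > 1 ⇒ diverges.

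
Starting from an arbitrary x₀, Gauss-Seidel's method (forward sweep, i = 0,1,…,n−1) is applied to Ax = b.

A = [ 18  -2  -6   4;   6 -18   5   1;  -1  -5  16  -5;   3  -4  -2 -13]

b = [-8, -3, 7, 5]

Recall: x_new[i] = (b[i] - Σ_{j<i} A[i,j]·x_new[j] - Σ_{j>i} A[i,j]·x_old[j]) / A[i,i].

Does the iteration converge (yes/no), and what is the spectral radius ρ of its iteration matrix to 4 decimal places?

A = D + L + U where D = diag(18, -18, 16, -13).
Gauss-Seidel: T = -(D+L)⁻¹U, row 0 first, T[0,3] = -(4)/(18) = -0.2222; later rows by forward substitution.
  T[0,:] = [+0.0000, +0.1111, +0.3333, -0.2222]
  T[1,:] = [+0.0000, +0.0370, +0.3889, -0.0185]
  T[2,:] = [+0.0000, +0.0185, +0.1424, +0.2928]
  T[3,:] = [+0.0000, +0.0114, -0.0646, -0.0906]
|λ(T)| sorted: 0.1649, 0.1162, 0.1162, 0.0000.
ρ(T) = max|λ| = 0.1649; 0.1649 < 1 ⇒ converges.

yes, ρ = 0.1649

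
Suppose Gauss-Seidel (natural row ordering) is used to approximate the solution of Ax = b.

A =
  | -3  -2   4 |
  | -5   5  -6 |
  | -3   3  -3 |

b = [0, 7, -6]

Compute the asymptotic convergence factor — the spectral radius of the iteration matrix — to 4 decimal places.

Diagonal D = diag(-3, 5, -3); L, U strict lower/upper.
Gauss-Seidel: T = -(D+L)⁻¹U, row 0 first, T[0,1] = -(-2)/(-3) = -0.6667; later rows by forward substitution.
  T[0,:] = [+0.0000  -0.6667  +1.3333]
  T[1,:] = [+0.0000  -0.6667  +2.5333]
  T[2,:] = [+0.0000  +0.0000  +1.2000]
|roots of det(T-λI)|: 1.2000, 0.6667, 0.0000.
spectral radius ρ = 1.2000; 1.2000 > 1: divergent.

1.2000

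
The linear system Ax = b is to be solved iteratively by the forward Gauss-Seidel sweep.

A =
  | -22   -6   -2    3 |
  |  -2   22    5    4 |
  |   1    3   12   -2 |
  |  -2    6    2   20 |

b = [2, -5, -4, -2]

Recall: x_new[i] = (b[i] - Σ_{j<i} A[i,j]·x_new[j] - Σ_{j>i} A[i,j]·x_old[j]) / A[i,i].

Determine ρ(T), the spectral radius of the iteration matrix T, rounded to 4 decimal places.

0.1684

Diagonal D = diag(-22, 22, 12, 20); L, U strict lower/upper.
T_GS = -(D+L)⁻¹U: row 0 first, T[0,2] = -(-2)/(-22) = -0.0909; later rows by forward substitution.
  T[0,:] = [+0.0000, -0.2727, -0.0909, +0.1364]
  T[1,:] = [+0.0000, -0.0248, -0.2355, -0.1694]
  T[2,:] = [+0.0000, +0.0289, +0.0665, +0.1977]
  T[3,:] = [+0.0000, -0.0227, +0.0549, +0.0447]
|λ(T)| sorted: 0.1684, 0.0783, 0.0783, 0.0000.
ρ(T) = max|λ| = 0.1684; 0.1684 < 1, so it converges for any x₀.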